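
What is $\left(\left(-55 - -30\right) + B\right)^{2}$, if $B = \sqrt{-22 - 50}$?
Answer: $553 - 300 i \sqrt{2} \approx 553.0 - 424.26 i$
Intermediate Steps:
$B = 6 i \sqrt{2}$ ($B = \sqrt{-72} = 6 i \sqrt{2} \approx 8.4853 i$)
$\left(\left(-55 - -30\right) + B\right)^{2} = \left(\left(-55 - -30\right) + 6 i \sqrt{2}\right)^{2} = \left(\left(-55 + 30\right) + 6 i \sqrt{2}\right)^{2} = \left(-25 + 6 i \sqrt{2}\right)^{2}$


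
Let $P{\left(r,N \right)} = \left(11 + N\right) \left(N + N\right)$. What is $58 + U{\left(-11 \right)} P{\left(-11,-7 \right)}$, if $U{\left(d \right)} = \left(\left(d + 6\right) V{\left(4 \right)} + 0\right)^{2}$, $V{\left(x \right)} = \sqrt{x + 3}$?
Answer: $-9742$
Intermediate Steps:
$V{\left(x \right)} = \sqrt{3 + x}$
$P{\left(r,N \right)} = 2 N \left(11 + N\right)$ ($P{\left(r,N \right)} = \left(11 + N\right) 2 N = 2 N \left(11 + N\right)$)
$U{\left(d \right)} = 7 \left(6 + d\right)^{2}$ ($U{\left(d \right)} = \left(\left(d + 6\right) \sqrt{3 + 4} + 0\right)^{2} = \left(\left(6 + d\right) \sqrt{7} + 0\right)^{2} = \left(\sqrt{7} \left(6 + d\right) + 0\right)^{2} = \left(\sqrt{7} \left(6 + d\right)\right)^{2} = 7 \left(6 + d\right)^{2}$)
$58 + U{\left(-11 \right)} P{\left(-11,-7 \right)} = 58 + 7 \left(6 - 11\right)^{2} \cdot 2 \left(-7\right) \left(11 - 7\right) = 58 + 7 \left(-5\right)^{2} \cdot 2 \left(-7\right) 4 = 58 + 7 \cdot 25 \left(-56\right) = 58 + 175 \left(-56\right) = 58 - 9800 = -9742$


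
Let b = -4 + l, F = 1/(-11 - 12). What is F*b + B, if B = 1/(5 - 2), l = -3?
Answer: 44/69 ≈ 0.63768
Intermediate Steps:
B = ⅓ (B = 1/3 = ⅓ ≈ 0.33333)
F = -1/23 (F = 1/(-23) = -1/23 ≈ -0.043478)
b = -7 (b = -4 - 3 = -7)
F*b + B = -1/23*(-7) + ⅓ = 7/23 + ⅓ = 44/69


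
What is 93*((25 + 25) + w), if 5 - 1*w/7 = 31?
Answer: -12276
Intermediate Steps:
w = -182 (w = 35 - 7*31 = 35 - 217 = -182)
93*((25 + 25) + w) = 93*((25 + 25) - 182) = 93*(50 - 182) = 93*(-132) = -12276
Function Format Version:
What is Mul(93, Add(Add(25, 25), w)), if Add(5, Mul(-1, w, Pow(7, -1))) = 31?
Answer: -12276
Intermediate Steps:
w = -182 (w = Add(35, Mul(-7, 31)) = Add(35, -217) = -182)
Mul(93, Add(Add(25, 25), w)) = Mul(93, Add(Add(25, 25), -182)) = Mul(93, Add(50, -182)) = Mul(93, -132) = -12276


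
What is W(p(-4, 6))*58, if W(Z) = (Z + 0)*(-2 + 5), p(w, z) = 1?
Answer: 174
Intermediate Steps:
W(Z) = 3*Z (W(Z) = Z*3 = 3*Z)
W(p(-4, 6))*58 = (3*1)*58 = 3*58 = 174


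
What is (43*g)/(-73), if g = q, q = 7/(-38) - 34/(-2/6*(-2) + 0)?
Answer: 83635/2774 ≈ 30.150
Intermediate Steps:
q = -1945/38 (q = 7*(-1/38) - 34/(-2*⅙*(-2) + 0) = -7/38 - 34/(-⅓*(-2) + 0) = -7/38 - 34/(⅔ + 0) = -7/38 - 34/⅔ = -7/38 - 34*3/2 = -7/38 - 51 = -1945/38 ≈ -51.184)
g = -1945/38 ≈ -51.184
(43*g)/(-73) = (43*(-1945/38))/(-73) = -83635/38*(-1/73) = 83635/2774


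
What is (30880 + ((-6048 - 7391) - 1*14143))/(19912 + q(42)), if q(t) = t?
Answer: 1649/9977 ≈ 0.16528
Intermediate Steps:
(30880 + ((-6048 - 7391) - 1*14143))/(19912 + q(42)) = (30880 + ((-6048 - 7391) - 1*14143))/(19912 + 42) = (30880 + (-13439 - 14143))/19954 = (30880 - 27582)*(1/19954) = 3298*(1/19954) = 1649/9977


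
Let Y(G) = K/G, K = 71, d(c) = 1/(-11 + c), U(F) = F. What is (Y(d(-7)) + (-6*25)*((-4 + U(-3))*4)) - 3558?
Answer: -636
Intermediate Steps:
Y(G) = 71/G
(Y(d(-7)) + (-6*25)*((-4 + U(-3))*4)) - 3558 = (71/(1/(-11 - 7)) + (-6*25)*((-4 - 3)*4)) - 3558 = (71/(1/(-18)) - (-1050)*4) - 3558 = (71/(-1/18) - 150*(-28)) - 3558 = (71*(-18) + 4200) - 3558 = (-1278 + 4200) - 3558 = 2922 - 3558 = -636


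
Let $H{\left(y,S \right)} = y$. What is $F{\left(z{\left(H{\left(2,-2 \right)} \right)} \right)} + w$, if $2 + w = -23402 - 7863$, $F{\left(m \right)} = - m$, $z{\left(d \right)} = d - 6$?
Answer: $-31263$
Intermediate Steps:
$z{\left(d \right)} = -6 + d$ ($z{\left(d \right)} = d - 6 = -6 + d$)
$w = -31267$ ($w = -2 - 31265 = -31267$)
$F{\left(z{\left(H{\left(2,-2 \right)} \right)} \right)} + w = - (-6 + 2) - 31267 = \left(-1\right) \left(-4\right) - 31267 = 4 - 31267 = -31263$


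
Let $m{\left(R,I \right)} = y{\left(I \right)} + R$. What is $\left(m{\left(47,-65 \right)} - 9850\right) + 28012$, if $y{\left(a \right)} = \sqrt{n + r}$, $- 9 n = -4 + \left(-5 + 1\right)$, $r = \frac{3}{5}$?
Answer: $18209 + \frac{\sqrt{335}}{15} \approx 18210.0$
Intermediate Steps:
$r = \frac{3}{5}$ ($r = 3 \cdot \frac{1}{5} = \frac{3}{5} \approx 0.6$)
$n = \frac{8}{9}$ ($n = - \frac{-4 + \left(-5 + 1\right)}{9} = - \frac{-4 - 4}{9} = \left(- \frac{1}{9}\right) \left(-8\right) = \frac{8}{9} \approx 0.88889$)
$y{\left(a \right)} = \frac{\sqrt{335}}{15}$ ($y{\left(a \right)} = \sqrt{\frac{8}{9} + \frac{3}{5}} = \sqrt{\frac{67}{45}} = \frac{\sqrt{335}}{15}$)
$m{\left(R,I \right)} = R + \frac{\sqrt{335}}{15}$ ($m{\left(R,I \right)} = \frac{\sqrt{335}}{15} + R = R + \frac{\sqrt{335}}{15}$)
$\left(m{\left(47,-65 \right)} - 9850\right) + 28012 = \left(\left(47 + \frac{\sqrt{335}}{15}\right) - 9850\right) + 28012 = \left(-9803 + \frac{\sqrt{335}}{15}\right) + 28012 = 18209 + \frac{\sqrt{335}}{15}$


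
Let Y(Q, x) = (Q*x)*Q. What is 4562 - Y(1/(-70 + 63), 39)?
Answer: 223499/49 ≈ 4561.2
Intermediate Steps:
Y(Q, x) = x*Q²
4562 - Y(1/(-70 + 63), 39) = 4562 - 39*(1/(-70 + 63))² = 4562 - 39*(1/(-7))² = 4562 - 39*(-⅐)² = 4562 - 39/49 = 223499/49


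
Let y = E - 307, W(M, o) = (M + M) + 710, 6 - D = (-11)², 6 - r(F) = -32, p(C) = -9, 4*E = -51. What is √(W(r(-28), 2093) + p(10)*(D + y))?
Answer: √18795/2 ≈ 68.547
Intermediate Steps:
E = -51/4 (E = (¼)*(-51) = -51/4 ≈ -12.750)
r(F) = 38 (r(F) = 6 - 1*(-32) = 6 + 32 = 38)
D = -115 (D = 6 - 1*(-11)² = 6 - 1*121 = 6 - 121 = -115)
W(M, o) = 710 + 2*M (W(M, o) = 2*M + 710 = 710 + 2*M)
y = -1279/4 (y = -51/4 - 307 = -1279/4 ≈ -319.75)
√(W(r(-28), 2093) + p(10)*(D + y)) = √((710 + 2*38) - 9*(-115 - 1279/4)) = √((710 + 76) - 9*(-1739/4)) = √(786 + 15651/4) = √(18795/4) = √18795/2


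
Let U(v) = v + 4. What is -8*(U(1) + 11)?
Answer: -128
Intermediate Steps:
U(v) = 4 + v
-8*(U(1) + 11) = -8*((4 + 1) + 11) = -8*(5 + 11) = -8*16 = -128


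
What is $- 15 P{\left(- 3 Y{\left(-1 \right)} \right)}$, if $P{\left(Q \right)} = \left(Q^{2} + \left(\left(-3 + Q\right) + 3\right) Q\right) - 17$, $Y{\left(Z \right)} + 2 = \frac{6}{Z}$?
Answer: $-17025$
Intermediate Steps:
$Y{\left(Z \right)} = -2 + \frac{6}{Z}$
$P{\left(Q \right)} = -17 + 2 Q^{2}$ ($P{\left(Q \right)} = \left(Q^{2} + Q Q\right) - 17 = \left(Q^{2} + Q^{2}\right) - 17 = 2 Q^{2} - 17 = -17 + 2 Q^{2}$)
$- 15 P{\left(- 3 Y{\left(-1 \right)} \right)} = - 15 \left(-17 + 2 \left(- 3 \left(-2 + \frac{6}{-1}\right)\right)^{2}\right) = - 15 \left(-17 + 2 \left(- 3 \left(-2 + 6 \left(-1\right)\right)\right)^{2}\right) = - 15 \left(-17 + 2 \left(- 3 \left(-2 - 6\right)\right)^{2}\right) = - 15 \left(-17 + 2 \left(\left(-3\right) \left(-8\right)\right)^{2}\right) = - 15 \left(-17 + 2 \cdot 24^{2}\right) = - 15 \left(-17 + 2 \cdot 576\right) = - 15 \left(-17 + 1152\right) = \left(-15\right) 1135 = -17025$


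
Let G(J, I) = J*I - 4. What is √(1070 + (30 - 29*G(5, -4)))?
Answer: 2*√449 ≈ 42.379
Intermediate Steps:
G(J, I) = -4 + I*J (G(J, I) = I*J - 4 = -4 + I*J)
√(1070 + (30 - 29*G(5, -4))) = √(1070 + (30 - 29*(-4 - 4*5))) = √(1070 + (30 - 29*(-4 - 20))) = √(1070 + (30 - 29*(-24))) = √(1070 + (30 + 696)) = √(1070 + 726) = √1796 = 2*√449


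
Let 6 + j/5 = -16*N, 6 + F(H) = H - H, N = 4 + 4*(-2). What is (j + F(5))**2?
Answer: 80656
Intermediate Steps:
N = -4 (N = 4 - 8 = -4)
F(H) = -6 (F(H) = -6 + (H - H) = -6 + 0 = -6)
j = 290 (j = -30 + 5*(-16*(-4)) = -30 + 5*64 = -30 + 320 = 290)
(j + F(5))**2 = (290 - 6)**2 = 284**2 = 80656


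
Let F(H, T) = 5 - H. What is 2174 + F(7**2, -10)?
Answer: 2130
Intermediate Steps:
2174 + F(7**2, -10) = 2174 + (5 - 1*7**2) = 2174 + (5 - 1*49) = 2174 + (5 - 49) = 2174 - 44 = 2130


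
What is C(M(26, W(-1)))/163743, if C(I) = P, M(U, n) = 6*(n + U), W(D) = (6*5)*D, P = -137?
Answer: -137/163743 ≈ -0.00083668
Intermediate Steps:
W(D) = 30*D
M(U, n) = 6*U + 6*n (M(U, n) = 6*(U + n) = 6*U + 6*n)
C(I) = -137
C(M(26, W(-1)))/163743 = -137/163743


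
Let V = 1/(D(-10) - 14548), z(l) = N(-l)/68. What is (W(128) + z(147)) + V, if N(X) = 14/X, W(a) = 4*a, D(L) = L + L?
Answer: 295865519/577864 ≈ 512.00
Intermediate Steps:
D(L) = 2*L
z(l) = -7/(34*l) (z(l) = (14/((-l)))/68 = (14*(-1/l))*(1/68) = -14/l*(1/68) = -7/(34*l))
V = -1/14568 (V = 1/(2*(-10) - 14548) = 1/(-20 - 14548) = 1/(-14568) = -1/14568 ≈ -6.8644e-5)
(W(128) + z(147)) + V = (4*128 - 7/34/147) - 1/14568 = (512 - 7/34*1/147) - 1/14568 = (512 - 1/714) - 1/14568 = 365567/714 - 1/14568 = 295865519/577864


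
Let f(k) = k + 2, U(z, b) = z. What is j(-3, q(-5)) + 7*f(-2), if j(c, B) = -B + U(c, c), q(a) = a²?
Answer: -28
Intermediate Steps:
f(k) = 2 + k
j(c, B) = c - B (j(c, B) = -B + c = c - B)
j(-3, q(-5)) + 7*f(-2) = (-3 - 1*(-5)²) + 7*(2 - 2) = (-3 - 1*25) + 7*0 = (-3 - 25) + 0 = -28 + 0 = -28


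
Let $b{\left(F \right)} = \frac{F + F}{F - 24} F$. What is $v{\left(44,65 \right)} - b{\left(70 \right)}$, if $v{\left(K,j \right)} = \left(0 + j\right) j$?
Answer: $\frac{92275}{23} \approx 4012.0$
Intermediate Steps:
$v{\left(K,j \right)} = j^{2}$ ($v{\left(K,j \right)} = j j = j^{2}$)
$b{\left(F \right)} = \frac{2 F^{2}}{-24 + F}$ ($b{\left(F \right)} = \frac{2 F}{-24 + F} F = \frac{2 F^{2}}{-24 + F}$)
$v{\left(44,65 \right)} - b{\left(70 \right)} = 65^{2} - \frac{2 \cdot 70^{2}}{-24 + 70} = 4225 - 2 \cdot 4900 \cdot \frac{1}{46} = 4225 - \frac{4900}{23} = \frac{92275}{23}$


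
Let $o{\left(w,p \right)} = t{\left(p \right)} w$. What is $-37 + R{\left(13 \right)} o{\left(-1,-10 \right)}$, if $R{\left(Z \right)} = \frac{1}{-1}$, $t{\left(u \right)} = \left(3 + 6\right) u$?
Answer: $-127$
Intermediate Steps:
$t{\left(u \right)} = 9 u$
$R{\left(Z \right)} = -1$
$o{\left(w,p \right)} = 9 p w$
$-37 + R{\left(13 \right)} o{\left(-1,-10 \right)} = -37 - 9 \left(-10\right) \left(-1\right) = -37 - 90 = -127$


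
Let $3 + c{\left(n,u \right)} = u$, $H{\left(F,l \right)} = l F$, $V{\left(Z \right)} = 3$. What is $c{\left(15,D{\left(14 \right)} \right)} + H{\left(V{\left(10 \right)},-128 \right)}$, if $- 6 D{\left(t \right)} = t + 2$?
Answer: $- \frac{1169}{3} \approx -389.67$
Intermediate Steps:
$D{\left(t \right)} = - \frac{1}{3} - \frac{t}{6}$ ($D{\left(t \right)} = - \frac{t + 2}{6} = - \frac{2 + t}{6} = - \frac{1}{3} - \frac{t}{6}$)
$H{\left(F,l \right)} = F l$
$c{\left(n,u \right)} = -3 + u$
$c{\left(15,D{\left(14 \right)} \right)} + H{\left(V{\left(10 \right)},-128 \right)} = \left(-3 - \frac{8}{3}\right) + 3 \left(-128\right) = \left(-3 - \frac{8}{3}\right) - 384 = - \frac{17}{3} - 384 = - \frac{1169}{3}$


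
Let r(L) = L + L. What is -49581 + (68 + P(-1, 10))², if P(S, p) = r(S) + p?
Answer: -43805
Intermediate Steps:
r(L) = 2*L
P(S, p) = p + 2*S (P(S, p) = 2*S + p = p + 2*S)
-49581 + (68 + P(-1, 10))² = -49581 + (68 + (10 + 2*(-1)))² = -49581 + (68 + (10 - 2))² = -49581 + (68 + 8)² = -49581 + 76² = -49581 + 5776 = -43805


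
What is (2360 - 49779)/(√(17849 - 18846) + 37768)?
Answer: -1790920792/1426422821 + 47419*I*√997/1426422821 ≈ -1.2555 + 0.0010497*I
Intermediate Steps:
(2360 - 49779)/(√(17849 - 18846) + 37768) = -47419/(√(-997) + 37768) = -47419/(I*√997 + 37768) = -47419/(37768 + I*√997)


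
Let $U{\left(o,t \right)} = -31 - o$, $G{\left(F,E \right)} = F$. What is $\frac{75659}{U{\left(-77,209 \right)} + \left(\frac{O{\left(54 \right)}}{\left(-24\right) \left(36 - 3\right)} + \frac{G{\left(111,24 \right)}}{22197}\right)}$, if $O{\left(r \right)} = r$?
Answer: $\frac{24631241404}{14955007} \approx 1647.0$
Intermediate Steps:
$\frac{75659}{U{\left(-77,209 \right)} + \left(\frac{O{\left(54 \right)}}{\left(-24\right) \left(36 - 3\right)} + \frac{G{\left(111,24 \right)}}{22197}\right)} = \frac{75659}{\left(-31 - -77\right) + \left(\frac{54}{\left(-24\right) \left(36 - 3\right)} + \frac{111}{22197}\right)} = \frac{75659}{\left(-31 + 77\right) + \left(\frac{54}{\left(-24\right) 33} + 111 \cdot \frac{1}{22197}\right)} = \frac{75659}{46 + \left(\frac{54}{-792} + \frac{37}{7399}\right)} = \frac{75659}{46 + \left(54 \left(- \frac{1}{792}\right) + \frac{37}{7399}\right)} = \frac{75659}{46 + \left(- \frac{3}{44} + \frac{37}{7399}\right)} = \frac{75659}{46 - \frac{20569}{325556}} = \frac{75659}{\frac{14955007}{325556}} = 75659 \cdot \frac{325556}{14955007} = \frac{24631241404}{14955007}$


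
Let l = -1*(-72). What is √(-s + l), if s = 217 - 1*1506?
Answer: √1361 ≈ 36.892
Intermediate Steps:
l = 72
s = -1289 (s = 217 - 1506 = -1289)
√(-s + l) = √(-1*(-1289) + 72) = √(1289 + 72) = √1361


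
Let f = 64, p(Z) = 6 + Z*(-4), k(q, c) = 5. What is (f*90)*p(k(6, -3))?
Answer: -80640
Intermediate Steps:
p(Z) = 6 - 4*Z
(f*90)*p(k(6, -3)) = (64*90)*(6 - 4*5) = 5760*(6 - 20) = 5760*(-14) = -80640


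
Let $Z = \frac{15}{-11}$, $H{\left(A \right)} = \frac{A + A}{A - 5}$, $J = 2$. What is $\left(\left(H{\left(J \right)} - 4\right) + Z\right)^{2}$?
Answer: $\frac{48841}{1089} \approx 44.849$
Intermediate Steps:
$H{\left(A \right)} = \frac{2 A}{-5 + A}$
$Z = - \frac{15}{11}$ ($Z = 15 \left(- \frac{1}{11}\right) = - \frac{15}{11} \approx -1.3636$)
$\left(\left(H{\left(J \right)} - 4\right) + Z\right)^{2} = \left(\left(2 \cdot 2 \frac{1}{-5 + 2} - 4\right) - \frac{15}{11}\right)^{2} = \left(\left(2 \cdot 2 \frac{1}{-3} - 4\right) - \frac{15}{11}\right)^{2} = \left(\left(2 \cdot 2 \left(- \frac{1}{3}\right) - 4\right) - \frac{15}{11}\right)^{2} = \left(\left(- \frac{4}{3} - 4\right) - \frac{15}{11}\right)^{2} = \left(- \frac{16}{3} - \frac{15}{11}\right)^{2} = \left(- \frac{221}{33}\right)^{2} = \frac{48841}{1089}$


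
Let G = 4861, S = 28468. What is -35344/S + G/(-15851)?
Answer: -15877743/10255597 ≈ -1.5482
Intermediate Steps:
-35344/S + G/(-15851) = -35344/28468 + 4861/(-15851) = -35344*1/28468 + 4861*(-1/15851) = -8836/7117 - 4861/15851 = -15877743/10255597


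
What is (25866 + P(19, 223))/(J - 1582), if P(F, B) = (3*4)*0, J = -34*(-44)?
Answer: -12933/43 ≈ -300.77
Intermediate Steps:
J = 1496
P(F, B) = 0 (P(F, B) = 12*0 = 0)
(25866 + P(19, 223))/(J - 1582) = (25866 + 0)/(1496 - 1582) = 25866/(-86) = 25866*(-1/86) = -12933/43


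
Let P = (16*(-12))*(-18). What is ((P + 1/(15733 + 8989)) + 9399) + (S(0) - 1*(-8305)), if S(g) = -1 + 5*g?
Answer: 523092799/24722 ≈ 21159.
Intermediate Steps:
P = 3456 (P = -192*(-18) = 3456)
((P + 1/(15733 + 8989)) + 9399) + (S(0) - 1*(-8305)) = ((3456 + 1/(15733 + 8989)) + 9399) + ((-1 + 5*0) - 1*(-8305)) = ((3456 + 1/24722) + 9399) + ((-1 + 0) + 8305) = ((3456 + 1/24722) + 9399) + (-1 + 8305) = (85439233/24722 + 9399) + 8304 = 317801311/24722 + 8304 = 523092799/24722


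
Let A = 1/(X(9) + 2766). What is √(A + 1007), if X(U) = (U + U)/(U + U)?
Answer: √7709885790/2767 ≈ 31.733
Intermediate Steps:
X(U) = 1 (X(U) = (2*U)/((2*U)) = (2*U)*(1/(2*U)) = 1)
A = 1/2767 (A = 1/(1 + 2766) = 1/2767 ≈ 0.00036140)
√(A + 1007) = √(1/2767 + 1007) = √(2786370/2767) = √7709885790/2767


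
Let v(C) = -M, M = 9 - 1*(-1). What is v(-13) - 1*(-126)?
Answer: 116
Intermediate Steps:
M = 10 (M = 9 + 1 = 10)
v(C) = -10 (v(C) = -1*10 = -10)
v(-13) - 1*(-126) = -10 - 1*(-126) = -10 + 126 = 116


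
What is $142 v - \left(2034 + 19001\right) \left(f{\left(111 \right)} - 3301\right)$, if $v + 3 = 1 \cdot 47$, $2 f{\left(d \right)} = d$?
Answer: $\frac{136550681}{2} \approx 6.8275 \cdot 10^{7}$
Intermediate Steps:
$f{\left(d \right)} = \frac{d}{2}$
$v = 44$ ($v = -3 + 1 \cdot 47 = -3 + 47 = 44$)
$142 v - \left(2034 + 19001\right) \left(f{\left(111 \right)} - 3301\right) = 142 \cdot 44 - \left(2034 + 19001\right) \left(\frac{1}{2} \cdot 111 - 3301\right) = 6248 - 21035 \left(\frac{111}{2} - 3301\right) = 6248 - 21035 \left(- \frac{6491}{2}\right) = 6248 - - \frac{136538185}{2} = 6248 + \frac{136538185}{2} = \frac{136550681}{2}$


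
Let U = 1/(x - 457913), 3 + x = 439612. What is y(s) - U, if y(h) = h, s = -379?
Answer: -6937215/18304 ≈ -379.00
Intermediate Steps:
x = 439609 (x = -3 + 439612 = 439609)
U = -1/18304 (U = 1/(439609 - 457913) = 1/(-18304) = -1/18304 ≈ -5.4633e-5)
y(s) - U = -379 - 1*(-1/18304) = -379 + 1/18304 = -6937215/18304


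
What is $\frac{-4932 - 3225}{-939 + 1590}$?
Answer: $- \frac{2719}{217} \approx -12.53$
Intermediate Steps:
$\frac{-4932 - 3225}{-939 + 1590} = - \frac{8157}{651} = \left(-8157\right) \frac{1}{651} = - \frac{2719}{217}$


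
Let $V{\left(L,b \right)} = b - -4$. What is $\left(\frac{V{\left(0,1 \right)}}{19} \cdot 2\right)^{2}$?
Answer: $\frac{100}{361} \approx 0.27701$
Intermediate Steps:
$V{\left(L,b \right)} = 4 + b$ ($V{\left(L,b \right)} = b + 4 = 4 + b$)
$\left(\frac{V{\left(0,1 \right)}}{19} \cdot 2\right)^{2} = \left(\frac{4 + 1}{19} \cdot 2\right)^{2} = \left(5 \cdot \frac{1}{19} \cdot 2\right)^{2} = \left(\frac{5}{19} \cdot 2\right)^{2} = \left(\frac{10}{19}\right)^{2} = \frac{100}{361}$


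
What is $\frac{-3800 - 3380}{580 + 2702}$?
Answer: $- \frac{3590}{1641} \approx -2.1877$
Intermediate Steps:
$\frac{-3800 - 3380}{580 + 2702} = \frac{-3800 - 3380}{3282} = \left(-7180\right) \frac{1}{3282} = - \frac{3590}{1641}$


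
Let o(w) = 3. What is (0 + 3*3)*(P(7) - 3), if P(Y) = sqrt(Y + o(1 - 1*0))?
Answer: -27 + 9*sqrt(10) ≈ 1.4605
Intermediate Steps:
P(Y) = sqrt(3 + Y) (P(Y) = sqrt(Y + 3) = sqrt(3 + Y))
(0 + 3*3)*(P(7) - 3) = (0 + 3*3)*(sqrt(3 + 7) - 3) = (0 + 9)*(sqrt(10) - 3) = 9*(-3 + sqrt(10)) = -27 + 9*sqrt(10)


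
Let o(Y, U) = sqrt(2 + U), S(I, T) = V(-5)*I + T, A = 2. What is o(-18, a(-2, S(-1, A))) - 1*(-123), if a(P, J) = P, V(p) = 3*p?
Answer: 123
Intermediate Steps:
S(I, T) = T - 15*I (S(I, T) = (3*(-5))*I + T = -15*I + T = T - 15*I)
o(-18, a(-2, S(-1, A))) - 1*(-123) = sqrt(2 - 2) - 1*(-123) = sqrt(0) + 123 = 0 + 123 = 123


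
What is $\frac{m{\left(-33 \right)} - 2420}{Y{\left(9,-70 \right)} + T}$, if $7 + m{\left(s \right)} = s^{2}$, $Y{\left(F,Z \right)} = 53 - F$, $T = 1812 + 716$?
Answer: $- \frac{669}{1286} \approx -0.52022$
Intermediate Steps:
$T = 2528$
$m{\left(s \right)} = -7 + s^{2}$
$\frac{m{\left(-33 \right)} - 2420}{Y{\left(9,-70 \right)} + T} = \frac{\left(-7 + \left(-33\right)^{2}\right) - 2420}{\left(53 - 9\right) + 2528} = \frac{\left(-7 + 1089\right) - 2420}{\left(53 - 9\right) + 2528} = \frac{1082 - 2420}{44 + 2528} = - \frac{1338}{2572} = \left(-1338\right) \frac{1}{2572} = - \frac{669}{1286}$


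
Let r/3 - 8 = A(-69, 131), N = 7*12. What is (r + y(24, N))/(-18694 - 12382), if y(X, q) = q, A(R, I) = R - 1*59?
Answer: 69/7769 ≈ 0.0088814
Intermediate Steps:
N = 84
A(R, I) = -59 + R (A(R, I) = R - 59 = -59 + R)
r = -360 (r = 24 + 3*(-59 - 69) = 24 + 3*(-128) = 24 - 384 = -360)
(r + y(24, N))/(-18694 - 12382) = (-360 + 84)/(-18694 - 12382) = -276/(-31076) = -276*(-1/31076) = 69/7769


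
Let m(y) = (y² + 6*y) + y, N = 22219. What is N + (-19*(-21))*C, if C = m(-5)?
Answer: 18229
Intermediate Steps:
m(y) = y² + 7*y
C = -10 (C = -5*(7 - 5) = -5*2 = -10)
N + (-19*(-21))*C = 22219 - 19*(-21)*(-10) = 22219 + 399*(-10) = 22219 - 3990 = 18229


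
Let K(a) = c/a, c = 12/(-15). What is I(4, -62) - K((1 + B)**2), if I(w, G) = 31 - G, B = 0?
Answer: 469/5 ≈ 93.800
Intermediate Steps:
c = -4/5 (c = 12*(-1/15) = -4/5 ≈ -0.80000)
K(a) = -4/(5*a)
I(4, -62) - K((1 + B)**2) = (31 - 1*(-62)) - (-4)/(5*((1 + 0)**2)) = (31 + 62) - (-4)/(5*(1**2)) = 93 - (-4)/(5*1) = 93 - (-4)/5 = 93 - 1*(-4/5) = 93 + 4/5 = 469/5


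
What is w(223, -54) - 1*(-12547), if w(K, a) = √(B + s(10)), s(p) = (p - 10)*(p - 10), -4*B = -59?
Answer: 12547 + √59/2 ≈ 12551.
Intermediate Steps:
B = 59/4 (B = -¼*(-59) = 59/4 ≈ 14.750)
s(p) = (-10 + p)² (s(p) = (-10 + p)*(-10 + p) = (-10 + p)²)
w(K, a) = √59/2 (w(K, a) = √(59/4 + (-10 + 10)²) = √(59/4 + 0²) = √(59/4 + 0) = √(59/4) = √59/2)
w(223, -54) - 1*(-12547) = √59/2 - 1*(-12547) = √59/2 + 12547 = 12547 + √59/2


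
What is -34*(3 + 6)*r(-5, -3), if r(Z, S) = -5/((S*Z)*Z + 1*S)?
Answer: -255/13 ≈ -19.615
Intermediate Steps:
r(Z, S) = -5/(S + S*Z²) (r(Z, S) = -5/(S*Z² + S) = -5/(S + S*Z²))
-34*(3 + 6)*r(-5, -3) = -34*(3 + 6)*(-5/(-3*(1 + (-5)²))) = -306*(-5*(-⅓)/(1 + 25)) = -306*(-5*(-⅓)/26) = -306*(-5*(-⅓)*1/26) = -306*5/78 = -34*15/26 = -255/13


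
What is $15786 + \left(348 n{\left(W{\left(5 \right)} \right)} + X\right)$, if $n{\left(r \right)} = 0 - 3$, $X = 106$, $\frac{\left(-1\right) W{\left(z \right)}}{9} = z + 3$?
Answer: $14848$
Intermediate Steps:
$W{\left(z \right)} = -27 - 9 z$ ($W{\left(z \right)} = - 9 \left(z + 3\right) = - 9 \left(3 + z\right) = -27 - 9 z$)
$n{\left(r \right)} = -3$ ($n{\left(r \right)} = 0 - 3 = -3$)
$15786 + \left(348 n{\left(W{\left(5 \right)} \right)} + X\right) = 15786 + \left(348 \left(-3\right) + 106\right) = 15786 + \left(-1044 + 106\right) = 15786 - 938 = 14848$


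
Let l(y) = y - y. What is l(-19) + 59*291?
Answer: 17169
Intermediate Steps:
l(y) = 0
l(-19) + 59*291 = 0 + 59*291 = 0 + 17169 = 17169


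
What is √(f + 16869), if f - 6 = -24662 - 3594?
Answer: I*√11381 ≈ 106.68*I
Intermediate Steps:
f = -28250 (f = 6 + (-24662 - 3594) = 6 - 28256 = -28250)
√(f + 16869) = √(-28250 + 16869) = √(-11381) = I*√11381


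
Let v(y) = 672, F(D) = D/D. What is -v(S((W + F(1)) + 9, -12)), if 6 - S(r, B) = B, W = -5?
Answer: -672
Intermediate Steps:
F(D) = 1
S(r, B) = 6 - B
-v(S((W + F(1)) + 9, -12)) = -1*672 = -672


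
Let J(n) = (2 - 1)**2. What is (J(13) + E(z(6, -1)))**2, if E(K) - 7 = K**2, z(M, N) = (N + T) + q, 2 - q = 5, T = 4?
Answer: 64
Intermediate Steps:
q = -3 (q = 2 - 1*5 = 2 - 5 = -3)
J(n) = 1 (J(n) = 1**2 = 1)
z(M, N) = 1 + N (z(M, N) = (N + 4) - 3 = (4 + N) - 3 = 1 + N)
E(K) = 7 + K**2
(J(13) + E(z(6, -1)))**2 = (1 + (7 + (1 - 1)**2))**2 = (1 + (7 + 0**2))**2 = (1 + (7 + 0))**2 = (1 + 7)**2 = 8**2 = 64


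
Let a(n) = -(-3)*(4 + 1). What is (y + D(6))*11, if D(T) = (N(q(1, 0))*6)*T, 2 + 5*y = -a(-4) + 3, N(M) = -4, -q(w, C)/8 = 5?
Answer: -8074/5 ≈ -1614.8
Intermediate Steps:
q(w, C) = -40 (q(w, C) = -8*5 = -40)
a(n) = 15 (a(n) = -(-3)*5 = -1*(-15) = 15)
y = -14/5 (y = -2/5 + (-1*15 + 3)/5 = -2/5 + (-15 + 3)/5 = -2/5 + (1/5)*(-12) = -2/5 - 12/5 = -14/5 ≈ -2.8000)
D(T) = -24*T (D(T) = (-4*6)*T = -24*T)
(y + D(6))*11 = (-14/5 - 24*6)*11 = (-14/5 - 144)*11 = -734/5*11 = -8074/5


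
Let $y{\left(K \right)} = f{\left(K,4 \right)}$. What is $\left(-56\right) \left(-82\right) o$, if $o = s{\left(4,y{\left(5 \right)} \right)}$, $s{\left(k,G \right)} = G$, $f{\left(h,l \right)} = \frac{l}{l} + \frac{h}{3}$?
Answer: $\frac{36736}{3} \approx 12245.0$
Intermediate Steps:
$f{\left(h,l \right)} = 1 + \frac{h}{3}$ ($f{\left(h,l \right)} = 1 + h \frac{1}{3} = 1 + \frac{h}{3}$)
$y{\left(K \right)} = 1 + \frac{K}{3}$
$o = \frac{8}{3}$ ($o = 1 + \frac{1}{3} \cdot 5 = 1 + \frac{5}{3} = \frac{8}{3} \approx 2.6667$)
$\left(-56\right) \left(-82\right) o = \left(-56\right) \left(-82\right) \frac{8}{3} = 4592 \cdot \frac{8}{3} = \frac{36736}{3}$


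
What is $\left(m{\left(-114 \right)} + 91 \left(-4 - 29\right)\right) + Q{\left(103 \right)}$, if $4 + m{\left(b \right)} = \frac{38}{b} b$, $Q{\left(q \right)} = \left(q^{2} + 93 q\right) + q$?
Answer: $17322$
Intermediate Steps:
$Q{\left(q \right)} = q^{2} + 94 q$
$m{\left(b \right)} = 34$ ($m{\left(b \right)} = -4 + \frac{38}{b} b = -4 + 38 = 34$)
$\left(m{\left(-114 \right)} + 91 \left(-4 - 29\right)\right) + Q{\left(103 \right)} = \left(34 + 91 \left(-4 - 29\right)\right) + 103 \left(94 + 103\right) = \left(34 + 91 \left(-33\right)\right) + 103 \cdot 197 = \left(34 - 3003\right) + 20291 = -2969 + 20291 = 17322$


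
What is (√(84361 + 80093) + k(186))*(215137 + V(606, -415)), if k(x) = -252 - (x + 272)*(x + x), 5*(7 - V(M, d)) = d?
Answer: -36723752556 + 215227*√164454 ≈ -3.6636e+10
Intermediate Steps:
V(M, d) = 7 - d/5
k(x) = -252 - 2*x*(272 + x) (k(x) = -252 - (272 + x)*2*x = -252 - 2*x*(272 + x))
(√(84361 + 80093) + k(186))*(215137 + V(606, -415)) = (√(84361 + 80093) + (-252 - 544*186 - 2*186²))*(215137 + (7 - ⅕*(-415))) = (√164454 + (-252 - 101184 - 2*34596))*(215137 + (7 + 83)) = (√164454 + (-252 - 101184 - 69192))*(215137 + 90) = (√164454 - 170628)*215227 = (-170628 + √164454)*215227 = -36723752556 + 215227*√164454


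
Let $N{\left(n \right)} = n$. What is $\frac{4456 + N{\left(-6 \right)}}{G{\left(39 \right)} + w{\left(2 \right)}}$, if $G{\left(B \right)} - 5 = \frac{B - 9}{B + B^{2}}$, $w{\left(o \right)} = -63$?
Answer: $- \frac{46280}{603} \approx -76.75$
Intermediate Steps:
$G{\left(B \right)} = 5 + \frac{-9 + B}{B + B^{2}}$ ($G{\left(B \right)} = 5 + \frac{B - 9}{B + B^{2}} = 5 + \frac{-9 + B}{B + B^{2}}$)
$\frac{4456 + N{\left(-6 \right)}}{G{\left(39 \right)} + w{\left(2 \right)}} = \frac{4456 - 6}{\frac{-9 + 5 \cdot 39^{2} + 6 \cdot 39}{39 \left(1 + 39\right)} - 63} = \frac{4450}{\frac{-9 + 5 \cdot 1521 + 234}{39 \cdot 40} - 63} = \frac{4450}{\frac{1}{39} \cdot \frac{1}{40} \left(-9 + 7605 + 234\right) - 63} = \frac{4450}{\frac{1}{39} \cdot \frac{1}{40} \cdot 7830 - 63} = \frac{4450}{\frac{261}{52} - 63} = \frac{4450}{- \frac{3015}{52}} = 4450 \left(- \frac{52}{3015}\right) = - \frac{46280}{603}$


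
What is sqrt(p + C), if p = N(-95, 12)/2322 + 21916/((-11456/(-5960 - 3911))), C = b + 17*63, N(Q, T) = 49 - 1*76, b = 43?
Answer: sqrt(18955924395451)/30788 ≈ 141.41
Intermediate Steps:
N(Q, T) = -27 (N(Q, T) = 49 - 76 = -27)
C = 1114 (C = 43 + 17*63 = 43 + 1071 = 1114)
p = 2325576555/123152 (p = -27/2322 + 21916/((-11456/(-5960 - 3911))) = -27*1/2322 + 21916/((-11456/(-9871))) = -1/86 + 21916/((-11456*(-1/9871))) = -1/86 + 21916/(11456/9871) = -1/86 + 21916*(9871/11456) = -1/86 + 54083209/2864 = 2325576555/123152 ≈ 18884.)
sqrt(p + C) = sqrt(2325576555/123152 + 1114) = sqrt(2462767883/123152) = sqrt(18955924395451)/30788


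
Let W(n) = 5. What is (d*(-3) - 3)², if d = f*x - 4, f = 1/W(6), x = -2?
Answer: 2601/25 ≈ 104.04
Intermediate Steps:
f = ⅕ (f = 1/5 = ⅕ ≈ 0.20000)
d = -22/5 (d = (⅕)*(-2) - 4 = -⅖ - 4 = -22/5 ≈ -4.4000)
(d*(-3) - 3)² = (-22/5*(-3) - 3)² = (66/5 - 3)² = (51/5)² = 2601/25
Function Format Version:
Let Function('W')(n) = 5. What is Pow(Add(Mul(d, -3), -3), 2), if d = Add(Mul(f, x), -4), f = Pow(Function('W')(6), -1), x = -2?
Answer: Rational(2601, 25) ≈ 104.04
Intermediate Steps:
f = Rational(1, 5) (f = Pow(5, -1) = Rational(1, 5) ≈ 0.20000)
d = Rational(-22, 5) (d = Add(Mul(Rational(1, 5), -2), -4) = Add(Rational(-2, 5), -4) = Rational(-22, 5) ≈ -4.4000)
Pow(Add(Mul(d, -3), -3), 2) = Pow(Add(Mul(Rational(-22, 5), -3), -3), 2) = Pow(Add(Rational(66, 5), -3), 2) = Pow(Rational(51, 5), 2) = Rational(2601, 25)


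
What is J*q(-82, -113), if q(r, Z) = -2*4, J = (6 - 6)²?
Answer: 0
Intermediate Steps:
J = 0 (J = 0² = 0)
q(r, Z) = -8
J*q(-82, -113) = 0*(-8) = 0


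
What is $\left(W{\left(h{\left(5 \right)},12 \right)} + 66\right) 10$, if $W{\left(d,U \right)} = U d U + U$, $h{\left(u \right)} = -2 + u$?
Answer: $5100$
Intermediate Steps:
$W{\left(d,U \right)} = U + d U^{2}$ ($W{\left(d,U \right)} = d U^{2} + U = U + d U^{2}$)
$\left(W{\left(h{\left(5 \right)},12 \right)} + 66\right) 10 = \left(12 \left(1 + 12 \left(-2 + 5\right)\right) + 66\right) 10 = \left(12 \left(1 + 12 \cdot 3\right) + 66\right) 10 = \left(12 \left(1 + 36\right) + 66\right) 10 = \left(12 \cdot 37 + 66\right) 10 = \left(444 + 66\right) 10 = 510 \cdot 10 = 5100$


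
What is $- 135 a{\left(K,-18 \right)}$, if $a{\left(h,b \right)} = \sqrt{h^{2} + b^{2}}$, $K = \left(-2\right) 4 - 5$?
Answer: $- 135 \sqrt{493} \approx -2997.5$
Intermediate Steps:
$K = -13$ ($K = -8 - 5 = -13$)
$a{\left(h,b \right)} = \sqrt{b^{2} + h^{2}}$
$- 135 a{\left(K,-18 \right)} = - 135 \sqrt{\left(-18\right)^{2} + \left(-13\right)^{2}} = - 135 \sqrt{324 + 169} = - 135 \sqrt{493}$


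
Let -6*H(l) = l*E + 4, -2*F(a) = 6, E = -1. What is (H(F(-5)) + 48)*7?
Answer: 1967/6 ≈ 327.83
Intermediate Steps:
F(a) = -3 (F(a) = -½*6 = -3)
H(l) = -⅔ + l/6 (H(l) = -(l*(-1) + 4)/6 = -(-l + 4)/6 = -(4 - l)/6 = -⅔ + l/6)
(H(F(-5)) + 48)*7 = ((-⅔ + (⅙)*(-3)) + 48)*7 = ((-⅔ - ½) + 48)*7 = (-7/6 + 48)*7 = (281/6)*7 = 1967/6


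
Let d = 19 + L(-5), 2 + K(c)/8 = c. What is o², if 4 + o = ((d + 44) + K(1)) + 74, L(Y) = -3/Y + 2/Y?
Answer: 391876/25 ≈ 15675.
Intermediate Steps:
L(Y) = -1/Y
K(c) = -16 + 8*c
d = 96/5 (d = 19 - 1/(-5) = 19 - 1*(-⅕) = 19 + ⅕ = 96/5 ≈ 19.200)
o = 626/5 (o = -4 + (((96/5 + 44) + (-16 + 8*1)) + 74) = -4 + ((316/5 + (-16 + 8)) + 74) = -4 + ((316/5 - 8) + 74) = -4 + (276/5 + 74) = -4 + 646/5 = 626/5 ≈ 125.20)
o² = (626/5)² = 391876/25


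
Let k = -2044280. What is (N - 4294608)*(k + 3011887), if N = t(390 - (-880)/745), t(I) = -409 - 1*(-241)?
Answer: -4155655321032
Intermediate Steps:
t(I) = -168 (t(I) = -409 + 241 = -168)
N = -168
(N - 4294608)*(k + 3011887) = (-168 - 4294608)*(-2044280 + 3011887) = -4294776*967607 = -4155655321032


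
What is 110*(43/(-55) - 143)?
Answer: -15816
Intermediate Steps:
110*(43/(-55) - 143) = 110*(43*(-1/55) - 143) = 110*(-43/55 - 143) = 110*(-7908/55) = -15816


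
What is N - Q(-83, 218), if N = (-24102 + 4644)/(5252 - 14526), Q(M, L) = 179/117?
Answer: 308270/542529 ≈ 0.56821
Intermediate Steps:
Q(M, L) = 179/117 (Q(M, L) = 179*(1/117) = 179/117)
N = 9729/4637 (N = -19458/(-9274) = -19458*(-1/9274) = 9729/4637 ≈ 2.0981)
N - Q(-83, 218) = 9729/4637 - 1*179/117 = 9729/4637 - 179/117 = 308270/542529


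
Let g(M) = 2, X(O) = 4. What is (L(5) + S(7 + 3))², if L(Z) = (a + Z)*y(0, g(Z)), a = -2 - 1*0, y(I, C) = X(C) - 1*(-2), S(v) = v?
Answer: 784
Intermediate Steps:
y(I, C) = 6 (y(I, C) = 4 - 1*(-2) = 4 + 2 = 6)
a = -2 (a = -2 + 0 = -2)
L(Z) = -12 + 6*Z (L(Z) = (-2 + Z)*6 = -12 + 6*Z)
(L(5) + S(7 + 3))² = ((-12 + 6*5) + (7 + 3))² = ((-12 + 30) + 10)² = (18 + 10)² = 28² = 784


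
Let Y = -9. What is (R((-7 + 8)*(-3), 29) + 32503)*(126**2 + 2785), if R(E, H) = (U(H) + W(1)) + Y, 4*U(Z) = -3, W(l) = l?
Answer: 2425500797/4 ≈ 6.0637e+8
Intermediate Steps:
U(Z) = -3/4 (U(Z) = (1/4)*(-3) = -3/4)
R(E, H) = -35/4 (R(E, H) = (-3/4 + 1) - 9 = 1/4 - 9 = -35/4)
(R((-7 + 8)*(-3), 29) + 32503)*(126**2 + 2785) = (-35/4 + 32503)*(126**2 + 2785) = 129977*(15876 + 2785)/4 = (129977/4)*18661 = 2425500797/4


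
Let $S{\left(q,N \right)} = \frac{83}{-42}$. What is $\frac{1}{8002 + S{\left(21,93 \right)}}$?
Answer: $\frac{42}{336001} \approx 0.000125$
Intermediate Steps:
$S{\left(q,N \right)} = - \frac{83}{42}$ ($S{\left(q,N \right)} = 83 \left(- \frac{1}{42}\right) = - \frac{83}{42}$)
$\frac{1}{8002 + S{\left(21,93 \right)}} = \frac{1}{8002 - \frac{83}{42}} = \frac{1}{\frac{336001}{42}} = \frac{42}{336001}$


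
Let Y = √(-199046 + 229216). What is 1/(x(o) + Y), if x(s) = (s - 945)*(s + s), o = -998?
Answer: 1939114/7520326194907 - √30170/15040652389814 ≈ 2.5784e-7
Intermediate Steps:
Y = √30170 ≈ 173.70
x(s) = 2*s*(-945 + s) (x(s) = (-945 + s)*(2*s) = 2*s*(-945 + s))
1/(x(o) + Y) = 1/(2*(-998)*(-945 - 998) + √30170) = 1/(2*(-998)*(-1943) + √30170) = 1/(3878228 + √30170)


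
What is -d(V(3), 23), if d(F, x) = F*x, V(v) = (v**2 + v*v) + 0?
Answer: -414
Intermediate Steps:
V(v) = 2*v**2 (V(v) = (v**2 + v**2) + 0 = 2*v**2 + 0 = 2*v**2)
-d(V(3), 23) = -2*3**2*23 = -2*9*23 = -18*23 = -1*414 = -414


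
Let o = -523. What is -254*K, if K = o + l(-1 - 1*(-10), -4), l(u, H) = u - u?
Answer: 132842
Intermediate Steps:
l(u, H) = 0
K = -523 (K = -523 + 0 = -523)
-254*K = -254*(-523) = 132842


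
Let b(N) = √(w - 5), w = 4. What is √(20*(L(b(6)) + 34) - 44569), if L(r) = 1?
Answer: I*√43869 ≈ 209.45*I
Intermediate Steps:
b(N) = I (b(N) = √(4 - 5) = √(-1) = I)
√(20*(L(b(6)) + 34) - 44569) = √(20*(1 + 34) - 44569) = √(20*35 - 44569) = √(700 - 44569) = √(-43869) = I*√43869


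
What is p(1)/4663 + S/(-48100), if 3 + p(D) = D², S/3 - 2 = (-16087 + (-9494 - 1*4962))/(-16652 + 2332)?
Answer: -2205494987/3211837096000 ≈ -0.00068668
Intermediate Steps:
S = 177549/14320 (S = 6 + 3*((-16087 + (-9494 - 1*4962))/(-16652 + 2332)) = 6 + 3*((-16087 + (-9494 - 4962))/(-14320)) = 6 + 3*((-16087 - 14456)*(-1/14320)) = 6 + 3*(-30543*(-1/14320)) = 6 + 3*(30543/14320) = 6 + 91629/14320 = 177549/14320 ≈ 12.399)
p(D) = -3 + D²
p(1)/4663 + S/(-48100) = (-3 + 1²)/4663 + (177549/14320)/(-48100) = (-3 + 1)*(1/4663) + (177549/14320)*(-1/48100) = -2*1/4663 - 177549/688792000 = -2/4663 - 177549/688792000 = -2205494987/3211837096000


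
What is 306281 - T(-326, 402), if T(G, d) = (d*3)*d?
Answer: -178531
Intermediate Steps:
T(G, d) = 3*d² (T(G, d) = (3*d)*d = 3*d²)
306281 - T(-326, 402) = 306281 - 3*402² = 306281 - 3*161604 = 306281 - 1*484812 = 306281 - 484812 = -178531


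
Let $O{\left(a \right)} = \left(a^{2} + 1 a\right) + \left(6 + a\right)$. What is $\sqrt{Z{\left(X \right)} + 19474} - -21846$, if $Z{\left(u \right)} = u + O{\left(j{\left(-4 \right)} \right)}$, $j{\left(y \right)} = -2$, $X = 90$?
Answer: $21846 + \sqrt{19570} \approx 21986.0$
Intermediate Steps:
$O{\left(a \right)} = 6 + a^{2} + 2 a$ ($O{\left(a \right)} = \left(a^{2} + a\right) + \left(6 + a\right) = \left(a + a^{2}\right) + \left(6 + a\right) = 6 + a^{2} + 2 a$)
$Z{\left(u \right)} = 6 + u$ ($Z{\left(u \right)} = u + \left(6 + \left(-2\right)^{2} + 2 \left(-2\right)\right) = u + \left(6 + 4 - 4\right) = u + 6 = 6 + u$)
$\sqrt{Z{\left(X \right)} + 19474} - -21846 = \sqrt{\left(6 + 90\right) + 19474} - -21846 = \sqrt{96 + 19474} + 21846 = \sqrt{19570} + 21846 = 21846 + \sqrt{19570}$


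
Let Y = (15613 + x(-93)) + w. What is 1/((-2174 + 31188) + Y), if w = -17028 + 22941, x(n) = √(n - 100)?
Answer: 50540/2554291793 - I*√193/2554291793 ≈ 1.9786e-5 - 5.4389e-9*I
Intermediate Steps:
x(n) = √(-100 + n)
w = 5913
Y = 21526 + I*√193 (Y = (15613 + √(-100 - 93)) + 5913 = (15613 + √(-193)) + 5913 = (15613 + I*√193) + 5913 = 21526 + I*√193 ≈ 21526.0 + 13.892*I)
1/((-2174 + 31188) + Y) = 1/((-2174 + 31188) + (21526 + I*√193)) = 1/(29014 + (21526 + I*√193)) = 1/(50540 + I*√193)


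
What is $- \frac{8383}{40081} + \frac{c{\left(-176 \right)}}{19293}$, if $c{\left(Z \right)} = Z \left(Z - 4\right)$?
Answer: $\frac{369344287}{257760911} \approx 1.4329$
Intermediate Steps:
$c{\left(Z \right)} = Z \left(-4 + Z\right)$
$- \frac{8383}{40081} + \frac{c{\left(-176 \right)}}{19293} = - \frac{8383}{40081} + \frac{\left(-176\right) \left(-4 - 176\right)}{19293} = \left(-8383\right) \frac{1}{40081} + \left(-176\right) \left(-180\right) \frac{1}{19293} = - \frac{8383}{40081} + 31680 \cdot \frac{1}{19293} = - \frac{8383}{40081} + \frac{10560}{6431} = \frac{369344287}{257760911}$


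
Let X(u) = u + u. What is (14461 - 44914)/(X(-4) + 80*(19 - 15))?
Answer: -10151/104 ≈ -97.606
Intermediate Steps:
X(u) = 2*u
(14461 - 44914)/(X(-4) + 80*(19 - 15)) = (14461 - 44914)/(2*(-4) + 80*(19 - 15)) = -30453/(-8 + 80*4) = -30453/(-8 + 320) = -30453/312 = -30453*1/312 = -10151/104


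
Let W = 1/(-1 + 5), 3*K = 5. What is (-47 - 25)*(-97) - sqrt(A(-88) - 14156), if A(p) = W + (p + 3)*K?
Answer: 6984 - I*sqrt(514707)/6 ≈ 6984.0 - 119.57*I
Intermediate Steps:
K = 5/3 (K = (1/3)*5 = 5/3 ≈ 1.6667)
W = 1/4 ≈ 0.25000
A(p) = 21/4 + 5*p/3 (A(p) = 1/4 + (p + 3)*(5/3) = 1/4 + (3 + p)*(5/3) = 1/4 + (5 + 5*p/3) = 21/4 + 5*p/3)
(-47 - 25)*(-97) - sqrt(A(-88) - 14156) = (-47 - 25)*(-97) - sqrt((21/4 + (5/3)*(-88)) - 14156) = -72*(-97) - sqrt((21/4 - 440/3) - 14156) = 6984 - sqrt(-1697/12 - 14156) = 6984 - sqrt(-171569/12) = 6984 - I*sqrt(514707)/6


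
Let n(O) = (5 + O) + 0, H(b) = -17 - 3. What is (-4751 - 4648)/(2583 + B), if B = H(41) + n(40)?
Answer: -9399/2608 ≈ -3.6039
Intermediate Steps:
H(b) = -20
n(O) = 5 + O
B = 25 (B = -20 + (5 + 40) = -20 + 45 = 25)
(-4751 - 4648)/(2583 + B) = (-4751 - 4648)/(2583 + 25) = -9399/2608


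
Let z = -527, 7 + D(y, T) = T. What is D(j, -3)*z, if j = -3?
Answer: 5270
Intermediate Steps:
D(y, T) = -7 + T
D(j, -3)*z = (-7 - 3)*(-527) = -10*(-527) = 5270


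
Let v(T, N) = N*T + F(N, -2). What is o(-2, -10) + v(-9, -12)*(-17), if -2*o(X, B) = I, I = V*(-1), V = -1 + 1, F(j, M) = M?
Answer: -1802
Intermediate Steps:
V = 0
I = 0 (I = 0*(-1) = 0)
o(X, B) = 0 (o(X, B) = -½*0 = 0)
v(T, N) = -2 + N*T (v(T, N) = N*T - 2 = -2 + N*T)
o(-2, -10) + v(-9, -12)*(-17) = 0 + (-2 - 12*(-9))*(-17) = 0 + (-2 + 108)*(-17) = 0 + 106*(-17) = 0 - 1802 = -1802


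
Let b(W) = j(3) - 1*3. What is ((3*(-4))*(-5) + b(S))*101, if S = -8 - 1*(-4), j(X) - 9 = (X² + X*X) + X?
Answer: 8787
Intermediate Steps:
j(X) = 9 + X + 2*X² (j(X) = 9 + ((X² + X*X) + X) = 9 + ((X² + X²) + X) = 9 + (2*X² + X) = 9 + (X + 2*X²) = 9 + X + 2*X²)
S = -4 (S = -8 + 4 = -4)
b(W) = 27 (b(W) = (9 + 3 + 2*3²) - 1*3 = (9 + 3 + 2*9) - 3 = (9 + 3 + 18) - 3 = 30 - 3 = 27)
((3*(-4))*(-5) + b(S))*101 = ((3*(-4))*(-5) + 27)*101 = (-12*(-5) + 27)*101 = (60 + 27)*101 = 87*101 = 8787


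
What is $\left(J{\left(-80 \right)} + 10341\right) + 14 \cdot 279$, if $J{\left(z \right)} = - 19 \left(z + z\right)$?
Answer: $17287$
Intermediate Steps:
$J{\left(z \right)} = - 38 z$ ($J{\left(z \right)} = - 19 \cdot 2 z = - 38 z$)
$\left(J{\left(-80 \right)} + 10341\right) + 14 \cdot 279 = \left(\left(-38\right) \left(-80\right) + 10341\right) + 14 \cdot 279 = \left(3040 + 10341\right) + 3906 = 13381 + 3906 = 17287$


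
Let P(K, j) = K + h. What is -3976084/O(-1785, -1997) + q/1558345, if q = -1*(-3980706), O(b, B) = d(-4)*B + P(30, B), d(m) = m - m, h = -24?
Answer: -3098043368372/4675035 ≈ -6.6268e+5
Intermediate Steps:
d(m) = 0
P(K, j) = -24 + K (P(K, j) = K - 24 = -24 + K)
O(b, B) = 6 (O(b, B) = 0*B + (-24 + 30) = 0 + 6 = 6)
q = 3980706
-3976084/O(-1785, -1997) + q/1558345 = -3976084/6 + 3980706/1558345 = -3976084*1/6 + 3980706*(1/1558345) = -1988042/3 + 3980706/1558345 = -3098043368372/4675035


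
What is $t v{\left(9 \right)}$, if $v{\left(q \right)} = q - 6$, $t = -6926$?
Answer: $-20778$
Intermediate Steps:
$v{\left(q \right)} = -6 + q$ ($v{\left(q \right)} = q - 6 = -6 + q$)
$t v{\left(9 \right)} = - 6926 \left(-6 + 9\right) = \left(-6926\right) 3 = -20778$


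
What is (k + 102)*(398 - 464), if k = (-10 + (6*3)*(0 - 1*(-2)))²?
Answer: -51348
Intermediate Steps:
k = 676 (k = (-10 + 18*(0 + 2))² = (-10 + 18*2)² = (-10 + 36)² = 26² = 676)
(k + 102)*(398 - 464) = (676 + 102)*(398 - 464) = 778*(-66) = -51348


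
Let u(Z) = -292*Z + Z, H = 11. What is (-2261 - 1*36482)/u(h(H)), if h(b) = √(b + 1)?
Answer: 38743*√3/1746 ≈ 38.433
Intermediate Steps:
h(b) = √(1 + b)
u(Z) = -291*Z
(-2261 - 1*36482)/u(h(H)) = (-2261 - 1*36482)/((-291*√(1 + 11))) = (-2261 - 36482)/((-582*√3)) = -38743*(-√3/1746) = -(-38743)*√3/1746 = 38743*√3/1746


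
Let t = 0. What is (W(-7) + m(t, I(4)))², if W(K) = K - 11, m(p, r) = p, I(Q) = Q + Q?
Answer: 324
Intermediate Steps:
I(Q) = 2*Q
W(K) = -11 + K
(W(-7) + m(t, I(4)))² = ((-11 - 7) + 0)² = (-18 + 0)² = (-18)² = 324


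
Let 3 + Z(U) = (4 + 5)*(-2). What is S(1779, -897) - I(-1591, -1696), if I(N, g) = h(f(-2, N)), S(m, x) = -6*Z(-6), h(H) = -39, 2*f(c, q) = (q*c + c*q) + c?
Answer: 165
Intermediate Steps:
Z(U) = -21 (Z(U) = -3 + (4 + 5)*(-2) = -3 + 9*(-2) = -3 - 18 = -21)
f(c, q) = c/2 + c*q (f(c, q) = ((q*c + c*q) + c)/2 = ((c*q + c*q) + c)/2 = (2*c*q + c)/2 = (c + 2*c*q)/2 = c/2 + c*q)
S(m, x) = 126 (S(m, x) = -6*(-21) = 126)
I(N, g) = -39
S(1779, -897) - I(-1591, -1696) = 126 - 1*(-39) = 126 + 39 = 165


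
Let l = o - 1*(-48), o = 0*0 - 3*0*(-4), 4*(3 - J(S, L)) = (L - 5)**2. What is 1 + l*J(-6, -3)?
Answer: -623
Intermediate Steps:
J(S, L) = 3 - (-5 + L)**2/4 (J(S, L) = 3 - (L - 5)**2/4 = 3 - (-5 + L)**2/4)
o = 0 (o = 0 + 0*(-4) = 0 + 0 = 0)
l = 48 (l = 0 - 1*(-48) = 0 + 48 = 48)
1 + l*J(-6, -3) = 1 + 48*(3 - (-5 - 3)**2/4) = 1 + 48*(3 - 1/4*(-8)**2) = 1 + 48*(3 - 1/4*64) = 1 + 48*(3 - 16) = 1 + 48*(-13) = 1 - 624 = -623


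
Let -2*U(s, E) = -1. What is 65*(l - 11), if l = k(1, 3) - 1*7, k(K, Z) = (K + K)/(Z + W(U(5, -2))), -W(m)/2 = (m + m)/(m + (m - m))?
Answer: -1300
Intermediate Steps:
U(s, E) = ½ (U(s, E) = -½*(-1) = ½)
W(m) = -4 (W(m) = -2*(m + m)/(m + (m - m)) = -2*2*m/(m + 0) = -2*2*m/m = -2*2 = -4)
k(K, Z) = 2*K/(-4 + Z) (k(K, Z) = (K + K)/(Z - 4) = (2*K)/(-4 + Z) = 2*K/(-4 + Z))
l = -9 (l = 2*1/(-4 + 3) - 1*7 = 2*1/(-1) - 7 = 2*1*(-1) - 7 = -2 - 7 = -9)
65*(l - 11) = 65*(-9 - 11) = 65*(-20) = -1300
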